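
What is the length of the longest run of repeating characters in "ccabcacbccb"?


Input: "ccabcacbccb"
Scanning for longest run:
  Position 1 ('c'): continues run of 'c', length=2
  Position 2 ('a'): new char, reset run to 1
  Position 3 ('b'): new char, reset run to 1
  Position 4 ('c'): new char, reset run to 1
  Position 5 ('a'): new char, reset run to 1
  Position 6 ('c'): new char, reset run to 1
  Position 7 ('b'): new char, reset run to 1
  Position 8 ('c'): new char, reset run to 1
  Position 9 ('c'): continues run of 'c', length=2
  Position 10 ('b'): new char, reset run to 1
Longest run: 'c' with length 2

2


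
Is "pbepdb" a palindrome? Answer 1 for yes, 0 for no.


Input: pbepdb
Reversed: bdpebp
  Compare pos 0 ('p') with pos 5 ('b'): MISMATCH
  Compare pos 1 ('b') with pos 4 ('d'): MISMATCH
  Compare pos 2 ('e') with pos 3 ('p'): MISMATCH
Result: not a palindrome

0


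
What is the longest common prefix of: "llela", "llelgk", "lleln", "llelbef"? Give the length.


Words: llela, llelgk, lleln, llelbef
  Position 0: all 'l' => match
  Position 1: all 'l' => match
  Position 2: all 'e' => match
  Position 3: all 'l' => match
  Position 4: ('a', 'g', 'n', 'b') => mismatch, stop
LCP = "llel" (length 4)

4


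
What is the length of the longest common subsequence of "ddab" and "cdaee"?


LCS of "ddab" and "cdaee"
DP table:
           c    d    a    e    e
      0    0    0    0    0    0
  d   0    0    1    1    1    1
  d   0    0    1    1    1    1
  a   0    0    1    2    2    2
  b   0    0    1    2    2    2
LCS length = dp[4][5] = 2

2


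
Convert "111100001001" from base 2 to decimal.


Input: "111100001001" in base 2
Positional expansion:
  Digit '1' (value 1) x 2^11 = 2048
  Digit '1' (value 1) x 2^10 = 1024
  Digit '1' (value 1) x 2^9 = 512
  Digit '1' (value 1) x 2^8 = 256
  Digit '0' (value 0) x 2^7 = 0
  Digit '0' (value 0) x 2^6 = 0
  Digit '0' (value 0) x 2^5 = 0
  Digit '0' (value 0) x 2^4 = 0
  Digit '1' (value 1) x 2^3 = 8
  Digit '0' (value 0) x 2^2 = 0
  Digit '0' (value 0) x 2^1 = 0
  Digit '1' (value 1) x 2^0 = 1
Sum = 3849

3849


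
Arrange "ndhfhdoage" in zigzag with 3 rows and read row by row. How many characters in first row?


Zigzag "ndhfhdoage" into 3 rows:
Placing characters:
  'n' => row 0
  'd' => row 1
  'h' => row 2
  'f' => row 1
  'h' => row 0
  'd' => row 1
  'o' => row 2
  'a' => row 1
  'g' => row 0
  'e' => row 1
Rows:
  Row 0: "nhg"
  Row 1: "dfdae"
  Row 2: "ho"
First row length: 3

3


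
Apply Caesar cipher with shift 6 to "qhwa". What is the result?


Caesar cipher: shift "qhwa" by 6
  'q' (pos 16) + 6 = pos 22 = 'w'
  'h' (pos 7) + 6 = pos 13 = 'n'
  'w' (pos 22) + 6 = pos 2 = 'c'
  'a' (pos 0) + 6 = pos 6 = 'g'
Result: wncg

wncg


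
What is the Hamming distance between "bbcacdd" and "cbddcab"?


Comparing "bbcacdd" and "cbddcab" position by position:
  Position 0: 'b' vs 'c' => differ
  Position 1: 'b' vs 'b' => same
  Position 2: 'c' vs 'd' => differ
  Position 3: 'a' vs 'd' => differ
  Position 4: 'c' vs 'c' => same
  Position 5: 'd' vs 'a' => differ
  Position 6: 'd' vs 'b' => differ
Total differences (Hamming distance): 5

5


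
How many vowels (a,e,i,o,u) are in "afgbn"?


Input: afgbn
Checking each character:
  'a' at position 0: vowel (running total: 1)
  'f' at position 1: consonant
  'g' at position 2: consonant
  'b' at position 3: consonant
  'n' at position 4: consonant
Total vowels: 1

1


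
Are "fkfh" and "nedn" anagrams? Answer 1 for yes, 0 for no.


Strings: "fkfh", "nedn"
Sorted first:  ffhk
Sorted second: denn
Differ at position 0: 'f' vs 'd' => not anagrams

0


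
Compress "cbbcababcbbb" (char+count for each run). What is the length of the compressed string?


Input: cbbcababcbbb
Runs:
  'c' x 1 => "c1"
  'b' x 2 => "b2"
  'c' x 1 => "c1"
  'a' x 1 => "a1"
  'b' x 1 => "b1"
  'a' x 1 => "a1"
  'b' x 1 => "b1"
  'c' x 1 => "c1"
  'b' x 3 => "b3"
Compressed: "c1b2c1a1b1a1b1c1b3"
Compressed length: 18

18


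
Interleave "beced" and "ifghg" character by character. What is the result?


Interleaving "beced" and "ifghg":
  Position 0: 'b' from first, 'i' from second => "bi"
  Position 1: 'e' from first, 'f' from second => "ef"
  Position 2: 'c' from first, 'g' from second => "cg"
  Position 3: 'e' from first, 'h' from second => "eh"
  Position 4: 'd' from first, 'g' from second => "dg"
Result: biefcgehdg

biefcgehdg


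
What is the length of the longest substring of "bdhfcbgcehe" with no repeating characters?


Input: "bdhfcbgcehe"
Sliding window (track last position of each char):
  Position 0 ('b'): window [0,0] length 1 -- new best
  Position 1 ('d'): window [0,1] length 2 -- new best
  Position 2 ('h'): window [0,2] length 3 -- new best
  Position 3 ('f'): window [0,3] length 4 -- new best
  Position 4 ('c'): window [0,4] length 5 -- new best
  Position 5 ('b'): repeat (last at 0), move window start to 1
  Position 5 ('b'): window [1,5] length 5
  Position 6 ('g'): window [1,6] length 6 -- new best
  Position 7 ('c'): repeat (last at 4), move window start to 5
  Position 7 ('c'): window [5,7] length 3
  Position 8 ('e'): window [5,8] length 4
  Position 9 ('h'): window [5,9] length 5
  Position 10 ('e'): repeat (last at 8), move window start to 9
  Position 10 ('e'): window [9,10] length 2
Longest substring with no repeats: "dhfcbg" with length 6

6


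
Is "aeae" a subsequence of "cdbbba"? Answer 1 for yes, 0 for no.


Check if "aeae" is a subsequence of "cdbbba"
Greedy scan:
  Position 0 ('c'): no match needed
  Position 1 ('d'): no match needed
  Position 2 ('b'): no match needed
  Position 3 ('b'): no match needed
  Position 4 ('b'): no match needed
  Position 5 ('a'): matches sub[0] = 'a'
Only matched 1/4 characters => not a subsequence

0


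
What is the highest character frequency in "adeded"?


Input: adeded
Character counts:
  'a': 1
  'd': 3
  'e': 2
Maximum frequency: 3

3


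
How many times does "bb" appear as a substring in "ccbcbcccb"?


Searching for "bb" in "ccbcbcccb"
Scanning each position:
  Position 0: "cc" => no
  Position 1: "cb" => no
  Position 2: "bc" => no
  Position 3: "cb" => no
  Position 4: "bc" => no
  Position 5: "cc" => no
  Position 6: "cc" => no
  Position 7: "cb" => no
Total occurrences: 0

0


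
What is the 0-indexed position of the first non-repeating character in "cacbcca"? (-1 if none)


Input: cacbcca
Character frequencies:
  'a': 2
  'b': 1
  'c': 4
Scanning left to right for freq == 1:
  Position 0 ('c'): freq=4, skip
  Position 1 ('a'): freq=2, skip
  Position 2 ('c'): freq=4, skip
  Position 3 ('b'): unique! => answer = 3

3


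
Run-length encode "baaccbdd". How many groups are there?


Input: baaccbdd
Scanning for consecutive runs:
  Group 1: 'b' x 1 (positions 0-0)
  Group 2: 'a' x 2 (positions 1-2)
  Group 3: 'c' x 2 (positions 3-4)
  Group 4: 'b' x 1 (positions 5-5)
  Group 5: 'd' x 2 (positions 6-7)
Total groups: 5

5


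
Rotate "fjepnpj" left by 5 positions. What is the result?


Input: "fjepnpj", rotate left by 5
First 5 characters: "fjepn"
Remaining characters: "pj"
Concatenate remaining + first: "pj" + "fjepn" = "pjfjepn"

pjfjepn


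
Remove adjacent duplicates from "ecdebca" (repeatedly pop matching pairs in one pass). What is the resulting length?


Input: ecdebca
Stack-based adjacent duplicate removal:
  Read 'e': push. Stack: e
  Read 'c': push. Stack: ec
  Read 'd': push. Stack: ecd
  Read 'e': push. Stack: ecde
  Read 'b': push. Stack: ecdeb
  Read 'c': push. Stack: ecdebc
  Read 'a': push. Stack: ecdebca
Final stack: "ecdebca" (length 7)

7


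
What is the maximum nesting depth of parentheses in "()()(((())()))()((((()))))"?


Input: "()()(((())()))()((((()))))"
Tracking depth:
  Position 0 '(': depth becomes 1
  Position 1 ')': depth becomes 0
  Position 2 '(': depth becomes 1
  Position 3 ')': depth becomes 0
  Position 4 '(': depth becomes 1
  Position 5 '(': depth becomes 2
  Position 6 '(': depth becomes 3
  Position 7 '(': depth becomes 4
  Position 8 ')': depth becomes 3
  Position 9 ')': depth becomes 2
  Position 10 '(': depth becomes 3
  Position 11 ')': depth becomes 2
  Position 12 ')': depth becomes 1
  Position 13 ')': depth becomes 0
  Position 14 '(': depth becomes 1
  Position 15 ')': depth becomes 0
  Position 16 '(': depth becomes 1
  Position 17 '(': depth becomes 2
  Position 18 '(': depth becomes 3
  Position 19 '(': depth becomes 4
  Position 20 '(': depth becomes 5
  Position 21 ')': depth becomes 4
  Position 22 ')': depth becomes 3
  Position 23 ')': depth becomes 2
  Position 24 ')': depth becomes 1
  Position 25 ')': depth becomes 0
Maximum depth reached: 5

5


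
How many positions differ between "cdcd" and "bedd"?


Comparing "cdcd" and "bedd" position by position:
  Position 0: 'c' vs 'b' => DIFFER
  Position 1: 'd' vs 'e' => DIFFER
  Position 2: 'c' vs 'd' => DIFFER
  Position 3: 'd' vs 'd' => same
Positions that differ: 3

3


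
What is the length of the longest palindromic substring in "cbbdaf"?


Input: "cbbdaf"
Checking substrings for palindromes:
  [1:3] "bb" (len 2) => palindrome
Longest palindromic substring: "bb" with length 2

2


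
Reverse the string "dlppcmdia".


Input: dlppcmdia
Reading characters right to left:
  Position 8: 'a'
  Position 7: 'i'
  Position 6: 'd'
  Position 5: 'm'
  Position 4: 'c'
  Position 3: 'p'
  Position 2: 'p'
  Position 1: 'l'
  Position 0: 'd'
Reversed: aidmcppld

aidmcppld


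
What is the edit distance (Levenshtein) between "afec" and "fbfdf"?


Computing edit distance: "afec" -> "fbfdf"
DP table:
           f    b    f    d    f
      0    1    2    3    4    5
  a   1    1    2    3    4    5
  f   2    1    2    2    3    4
  e   3    2    2    3    3    4
  c   4    3    3    3    4    4
Edit distance = dp[4][5] = 4

4


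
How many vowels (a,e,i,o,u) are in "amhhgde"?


Input: amhhgde
Checking each character:
  'a' at position 0: vowel (running total: 1)
  'm' at position 1: consonant
  'h' at position 2: consonant
  'h' at position 3: consonant
  'g' at position 4: consonant
  'd' at position 5: consonant
  'e' at position 6: vowel (running total: 2)
Total vowels: 2

2


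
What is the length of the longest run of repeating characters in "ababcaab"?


Input: "ababcaab"
Scanning for longest run:
  Position 1 ('b'): new char, reset run to 1
  Position 2 ('a'): new char, reset run to 1
  Position 3 ('b'): new char, reset run to 1
  Position 4 ('c'): new char, reset run to 1
  Position 5 ('a'): new char, reset run to 1
  Position 6 ('a'): continues run of 'a', length=2
  Position 7 ('b'): new char, reset run to 1
Longest run: 'a' with length 2

2


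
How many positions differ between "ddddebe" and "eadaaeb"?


Comparing "ddddebe" and "eadaaeb" position by position:
  Position 0: 'd' vs 'e' => DIFFER
  Position 1: 'd' vs 'a' => DIFFER
  Position 2: 'd' vs 'd' => same
  Position 3: 'd' vs 'a' => DIFFER
  Position 4: 'e' vs 'a' => DIFFER
  Position 5: 'b' vs 'e' => DIFFER
  Position 6: 'e' vs 'b' => DIFFER
Positions that differ: 6

6


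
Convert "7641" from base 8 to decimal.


Input: "7641" in base 8
Positional expansion:
  Digit '7' (value 7) x 8^3 = 3584
  Digit '6' (value 6) x 8^2 = 384
  Digit '4' (value 4) x 8^1 = 32
  Digit '1' (value 1) x 8^0 = 1
Sum = 4001

4001


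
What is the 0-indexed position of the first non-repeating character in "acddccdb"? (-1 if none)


Input: acddccdb
Character frequencies:
  'a': 1
  'b': 1
  'c': 3
  'd': 3
Scanning left to right for freq == 1:
  Position 0 ('a'): unique! => answer = 0

0


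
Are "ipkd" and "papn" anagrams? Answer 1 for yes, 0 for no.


Strings: "ipkd", "papn"
Sorted first:  dikp
Sorted second: anpp
Differ at position 0: 'd' vs 'a' => not anagrams

0


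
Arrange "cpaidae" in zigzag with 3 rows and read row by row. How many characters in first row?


Zigzag "cpaidae" into 3 rows:
Placing characters:
  'c' => row 0
  'p' => row 1
  'a' => row 2
  'i' => row 1
  'd' => row 0
  'a' => row 1
  'e' => row 2
Rows:
  Row 0: "cd"
  Row 1: "pia"
  Row 2: "ae"
First row length: 2

2


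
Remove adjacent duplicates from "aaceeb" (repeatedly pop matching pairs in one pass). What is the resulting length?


Input: aaceeb
Stack-based adjacent duplicate removal:
  Read 'a': push. Stack: a
  Read 'a': matches stack top 'a' => pop. Stack: (empty)
  Read 'c': push. Stack: c
  Read 'e': push. Stack: ce
  Read 'e': matches stack top 'e' => pop. Stack: c
  Read 'b': push. Stack: cb
Final stack: "cb" (length 2)

2


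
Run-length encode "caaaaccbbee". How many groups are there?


Input: caaaaccbbee
Scanning for consecutive runs:
  Group 1: 'c' x 1 (positions 0-0)
  Group 2: 'a' x 4 (positions 1-4)
  Group 3: 'c' x 2 (positions 5-6)
  Group 4: 'b' x 2 (positions 7-8)
  Group 5: 'e' x 2 (positions 9-10)
Total groups: 5

5


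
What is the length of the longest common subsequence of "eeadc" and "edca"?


LCS of "eeadc" and "edca"
DP table:
           e    d    c    a
      0    0    0    0    0
  e   0    1    1    1    1
  e   0    1    1    1    1
  a   0    1    1    1    2
  d   0    1    2    2    2
  c   0    1    2    3    3
LCS length = dp[5][4] = 3

3


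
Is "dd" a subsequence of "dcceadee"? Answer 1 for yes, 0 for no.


Check if "dd" is a subsequence of "dcceadee"
Greedy scan:
  Position 0 ('d'): matches sub[0] = 'd'
  Position 1 ('c'): no match needed
  Position 2 ('c'): no match needed
  Position 3 ('e'): no match needed
  Position 4 ('a'): no match needed
  Position 5 ('d'): matches sub[1] = 'd'
  Position 6 ('e'): no match needed
  Position 7 ('e'): no match needed
All 2 characters matched => is a subsequence

1


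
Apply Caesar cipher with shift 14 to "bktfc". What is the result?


Caesar cipher: shift "bktfc" by 14
  'b' (pos 1) + 14 = pos 15 = 'p'
  'k' (pos 10) + 14 = pos 24 = 'y'
  't' (pos 19) + 14 = pos 7 = 'h'
  'f' (pos 5) + 14 = pos 19 = 't'
  'c' (pos 2) + 14 = pos 16 = 'q'
Result: pyhtq

pyhtq


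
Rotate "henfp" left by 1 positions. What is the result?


Input: "henfp", rotate left by 1
First 1 characters: "h"
Remaining characters: "enfp"
Concatenate remaining + first: "enfp" + "h" = "enfph"

enfph


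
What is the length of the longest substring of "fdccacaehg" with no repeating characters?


Input: "fdccacaehg"
Sliding window (track last position of each char):
  Position 0 ('f'): window [0,0] length 1 -- new best
  Position 1 ('d'): window [0,1] length 2 -- new best
  Position 2 ('c'): window [0,2] length 3 -- new best
  Position 3 ('c'): repeat (last at 2), move window start to 3
  Position 3 ('c'): window [3,3] length 1
  Position 4 ('a'): window [3,4] length 2
  Position 5 ('c'): repeat (last at 3), move window start to 4
  Position 5 ('c'): window [4,5] length 2
  Position 6 ('a'): repeat (last at 4), move window start to 5
  Position 6 ('a'): window [5,6] length 2
  Position 7 ('e'): window [5,7] length 3
  Position 8 ('h'): window [5,8] length 4 -- new best
  Position 9 ('g'): window [5,9] length 5 -- new best
Longest substring with no repeats: "caehg" with length 5

5


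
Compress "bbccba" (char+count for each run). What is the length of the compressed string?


Input: bbccba
Runs:
  'b' x 2 => "b2"
  'c' x 2 => "c2"
  'b' x 1 => "b1"
  'a' x 1 => "a1"
Compressed: "b2c2b1a1"
Compressed length: 8

8


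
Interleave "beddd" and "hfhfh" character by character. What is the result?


Interleaving "beddd" and "hfhfh":
  Position 0: 'b' from first, 'h' from second => "bh"
  Position 1: 'e' from first, 'f' from second => "ef"
  Position 2: 'd' from first, 'h' from second => "dh"
  Position 3: 'd' from first, 'f' from second => "df"
  Position 4: 'd' from first, 'h' from second => "dh"
Result: bhefdhdfdh

bhefdhdfdh


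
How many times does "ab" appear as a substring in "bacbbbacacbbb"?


Searching for "ab" in "bacbbbacacbbb"
Scanning each position:
  Position 0: "ba" => no
  Position 1: "ac" => no
  Position 2: "cb" => no
  Position 3: "bb" => no
  Position 4: "bb" => no
  Position 5: "ba" => no
  Position 6: "ac" => no
  Position 7: "ca" => no
  Position 8: "ac" => no
  Position 9: "cb" => no
  Position 10: "bb" => no
  Position 11: "bb" => no
Total occurrences: 0

0


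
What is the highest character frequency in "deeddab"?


Input: deeddab
Character counts:
  'a': 1
  'b': 1
  'd': 3
  'e': 2
Maximum frequency: 3

3


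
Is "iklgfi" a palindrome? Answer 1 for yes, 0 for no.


Input: iklgfi
Reversed: ifglki
  Compare pos 0 ('i') with pos 5 ('i'): match
  Compare pos 1 ('k') with pos 4 ('f'): MISMATCH
  Compare pos 2 ('l') with pos 3 ('g'): MISMATCH
Result: not a palindrome

0


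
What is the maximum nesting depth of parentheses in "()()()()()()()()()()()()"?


Input: "()()()()()()()()()()()()"
Tracking depth:
  Position 0 '(': depth becomes 1
  Position 1 ')': depth becomes 0
  Position 2 '(': depth becomes 1
  Position 3 ')': depth becomes 0
  Position 4 '(': depth becomes 1
  Position 5 ')': depth becomes 0
  Position 6 '(': depth becomes 1
  Position 7 ')': depth becomes 0
  Position 8 '(': depth becomes 1
  Position 9 ')': depth becomes 0
  Position 10 '(': depth becomes 1
  Position 11 ')': depth becomes 0
  Position 12 '(': depth becomes 1
  Position 13 ')': depth becomes 0
  Position 14 '(': depth becomes 1
  Position 15 ')': depth becomes 0
  Position 16 '(': depth becomes 1
  Position 17 ')': depth becomes 0
  Position 18 '(': depth becomes 1
  Position 19 ')': depth becomes 0
  Position 20 '(': depth becomes 1
  Position 21 ')': depth becomes 0
  Position 22 '(': depth becomes 1
  Position 23 ')': depth becomes 0
Maximum depth reached: 1

1


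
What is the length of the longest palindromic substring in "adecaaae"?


Input: "adecaaae"
Checking substrings for palindromes:
  [4:7] "aaa" (len 3) => palindrome
  [4:6] "aa" (len 2) => palindrome
  [5:7] "aa" (len 2) => palindrome
Longest palindromic substring: "aaa" with length 3

3


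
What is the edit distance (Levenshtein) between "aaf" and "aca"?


Computing edit distance: "aaf" -> "aca"
DP table:
           a    c    a
      0    1    2    3
  a   1    0    1    2
  a   2    1    1    1
  f   3    2    2    2
Edit distance = dp[3][3] = 2

2


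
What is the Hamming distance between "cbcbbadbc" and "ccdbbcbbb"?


Comparing "cbcbbadbc" and "ccdbbcbbb" position by position:
  Position 0: 'c' vs 'c' => same
  Position 1: 'b' vs 'c' => differ
  Position 2: 'c' vs 'd' => differ
  Position 3: 'b' vs 'b' => same
  Position 4: 'b' vs 'b' => same
  Position 5: 'a' vs 'c' => differ
  Position 6: 'd' vs 'b' => differ
  Position 7: 'b' vs 'b' => same
  Position 8: 'c' vs 'b' => differ
Total differences (Hamming distance): 5

5


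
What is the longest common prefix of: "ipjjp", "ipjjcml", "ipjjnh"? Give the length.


Words: ipjjp, ipjjcml, ipjjnh
  Position 0: all 'i' => match
  Position 1: all 'p' => match
  Position 2: all 'j' => match
  Position 3: all 'j' => match
  Position 4: ('p', 'c', 'n') => mismatch, stop
LCP = "ipjj" (length 4)

4


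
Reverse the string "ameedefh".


Input: ameedefh
Reading characters right to left:
  Position 7: 'h'
  Position 6: 'f'
  Position 5: 'e'
  Position 4: 'd'
  Position 3: 'e'
  Position 2: 'e'
  Position 1: 'm'
  Position 0: 'a'
Reversed: hfedeema

hfedeema


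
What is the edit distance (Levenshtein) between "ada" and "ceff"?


Computing edit distance: "ada" -> "ceff"
DP table:
           c    e    f    f
      0    1    2    3    4
  a   1    1    2    3    4
  d   2    2    2    3    4
  a   3    3    3    3    4
Edit distance = dp[3][4] = 4

4


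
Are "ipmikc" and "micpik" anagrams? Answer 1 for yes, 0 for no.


Strings: "ipmikc", "micpik"
Sorted first:  ciikmp
Sorted second: ciikmp
Sorted forms match => anagrams

1


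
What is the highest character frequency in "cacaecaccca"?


Input: cacaecaccca
Character counts:
  'a': 4
  'c': 6
  'e': 1
Maximum frequency: 6

6


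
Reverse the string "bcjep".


Input: bcjep
Reading characters right to left:
  Position 4: 'p'
  Position 3: 'e'
  Position 2: 'j'
  Position 1: 'c'
  Position 0: 'b'
Reversed: pejcb

pejcb


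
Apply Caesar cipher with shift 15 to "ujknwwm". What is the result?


Caesar cipher: shift "ujknwwm" by 15
  'u' (pos 20) + 15 = pos 9 = 'j'
  'j' (pos 9) + 15 = pos 24 = 'y'
  'k' (pos 10) + 15 = pos 25 = 'z'
  'n' (pos 13) + 15 = pos 2 = 'c'
  'w' (pos 22) + 15 = pos 11 = 'l'
  'w' (pos 22) + 15 = pos 11 = 'l'
  'm' (pos 12) + 15 = pos 1 = 'b'
Result: jyzcllb

jyzcllb


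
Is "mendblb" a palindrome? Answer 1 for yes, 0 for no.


Input: mendblb
Reversed: blbdnem
  Compare pos 0 ('m') with pos 6 ('b'): MISMATCH
  Compare pos 1 ('e') with pos 5 ('l'): MISMATCH
  Compare pos 2 ('n') with pos 4 ('b'): MISMATCH
Result: not a palindrome

0


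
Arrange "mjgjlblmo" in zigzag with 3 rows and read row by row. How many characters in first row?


Zigzag "mjgjlblmo" into 3 rows:
Placing characters:
  'm' => row 0
  'j' => row 1
  'g' => row 2
  'j' => row 1
  'l' => row 0
  'b' => row 1
  'l' => row 2
  'm' => row 1
  'o' => row 0
Rows:
  Row 0: "mlo"
  Row 1: "jjbm"
  Row 2: "gl"
First row length: 3

3


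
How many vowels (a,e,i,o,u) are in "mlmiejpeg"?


Input: mlmiejpeg
Checking each character:
  'm' at position 0: consonant
  'l' at position 1: consonant
  'm' at position 2: consonant
  'i' at position 3: vowel (running total: 1)
  'e' at position 4: vowel (running total: 2)
  'j' at position 5: consonant
  'p' at position 6: consonant
  'e' at position 7: vowel (running total: 3)
  'g' at position 8: consonant
Total vowels: 3

3


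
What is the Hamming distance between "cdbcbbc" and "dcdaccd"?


Comparing "cdbcbbc" and "dcdaccd" position by position:
  Position 0: 'c' vs 'd' => differ
  Position 1: 'd' vs 'c' => differ
  Position 2: 'b' vs 'd' => differ
  Position 3: 'c' vs 'a' => differ
  Position 4: 'b' vs 'c' => differ
  Position 5: 'b' vs 'c' => differ
  Position 6: 'c' vs 'd' => differ
Total differences (Hamming distance): 7

7


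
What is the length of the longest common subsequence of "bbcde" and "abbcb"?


LCS of "bbcde" and "abbcb"
DP table:
           a    b    b    c    b
      0    0    0    0    0    0
  b   0    0    1    1    1    1
  b   0    0    1    2    2    2
  c   0    0    1    2    3    3
  d   0    0    1    2    3    3
  e   0    0    1    2    3    3
LCS length = dp[5][5] = 3

3


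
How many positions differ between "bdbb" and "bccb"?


Comparing "bdbb" and "bccb" position by position:
  Position 0: 'b' vs 'b' => same
  Position 1: 'd' vs 'c' => DIFFER
  Position 2: 'b' vs 'c' => DIFFER
  Position 3: 'b' vs 'b' => same
Positions that differ: 2

2


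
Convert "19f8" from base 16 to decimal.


Input: "19f8" in base 16
Positional expansion:
  Digit '1' (value 1) x 16^3 = 4096
  Digit '9' (value 9) x 16^2 = 2304
  Digit 'f' (value 15) x 16^1 = 240
  Digit '8' (value 8) x 16^0 = 8
Sum = 6648

6648


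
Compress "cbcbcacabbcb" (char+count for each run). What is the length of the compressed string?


Input: cbcbcacabbcb
Runs:
  'c' x 1 => "c1"
  'b' x 1 => "b1"
  'c' x 1 => "c1"
  'b' x 1 => "b1"
  'c' x 1 => "c1"
  'a' x 1 => "a1"
  'c' x 1 => "c1"
  'a' x 1 => "a1"
  'b' x 2 => "b2"
  'c' x 1 => "c1"
  'b' x 1 => "b1"
Compressed: "c1b1c1b1c1a1c1a1b2c1b1"
Compressed length: 22

22


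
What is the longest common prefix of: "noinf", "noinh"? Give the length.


Words: noinf, noinh
  Position 0: all 'n' => match
  Position 1: all 'o' => match
  Position 2: all 'i' => match
  Position 3: all 'n' => match
  Position 4: ('f', 'h') => mismatch, stop
LCP = "noin" (length 4)

4


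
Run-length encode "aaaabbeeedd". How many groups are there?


Input: aaaabbeeedd
Scanning for consecutive runs:
  Group 1: 'a' x 4 (positions 0-3)
  Group 2: 'b' x 2 (positions 4-5)
  Group 3: 'e' x 3 (positions 6-8)
  Group 4: 'd' x 2 (positions 9-10)
Total groups: 4

4


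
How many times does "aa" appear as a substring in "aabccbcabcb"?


Searching for "aa" in "aabccbcabcb"
Scanning each position:
  Position 0: "aa" => MATCH
  Position 1: "ab" => no
  Position 2: "bc" => no
  Position 3: "cc" => no
  Position 4: "cb" => no
  Position 5: "bc" => no
  Position 6: "ca" => no
  Position 7: "ab" => no
  Position 8: "bc" => no
  Position 9: "cb" => no
Total occurrences: 1

1


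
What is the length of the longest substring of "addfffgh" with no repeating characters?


Input: "addfffgh"
Sliding window (track last position of each char):
  Position 0 ('a'): window [0,0] length 1 -- new best
  Position 1 ('d'): window [0,1] length 2 -- new best
  Position 2 ('d'): repeat (last at 1), move window start to 2
  Position 2 ('d'): window [2,2] length 1
  Position 3 ('f'): window [2,3] length 2
  Position 4 ('f'): repeat (last at 3), move window start to 4
  Position 4 ('f'): window [4,4] length 1
  Position 5 ('f'): repeat (last at 4), move window start to 5
  Position 5 ('f'): window [5,5] length 1
  Position 6 ('g'): window [5,6] length 2
  Position 7 ('h'): window [5,7] length 3 -- new best
Longest substring with no repeats: "fgh" with length 3

3


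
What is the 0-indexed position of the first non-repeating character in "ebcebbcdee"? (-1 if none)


Input: ebcebbcdee
Character frequencies:
  'b': 3
  'c': 2
  'd': 1
  'e': 4
Scanning left to right for freq == 1:
  Position 0 ('e'): freq=4, skip
  Position 1 ('b'): freq=3, skip
  Position 2 ('c'): freq=2, skip
  Position 3 ('e'): freq=4, skip
  Position 4 ('b'): freq=3, skip
  Position 5 ('b'): freq=3, skip
  Position 6 ('c'): freq=2, skip
  Position 7 ('d'): unique! => answer = 7

7


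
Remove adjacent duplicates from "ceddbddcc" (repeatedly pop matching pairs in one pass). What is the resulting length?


Input: ceddbddcc
Stack-based adjacent duplicate removal:
  Read 'c': push. Stack: c
  Read 'e': push. Stack: ce
  Read 'd': push. Stack: ced
  Read 'd': matches stack top 'd' => pop. Stack: ce
  Read 'b': push. Stack: ceb
  Read 'd': push. Stack: cebd
  Read 'd': matches stack top 'd' => pop. Stack: ceb
  Read 'c': push. Stack: cebc
  Read 'c': matches stack top 'c' => pop. Stack: ceb
Final stack: "ceb" (length 3)

3


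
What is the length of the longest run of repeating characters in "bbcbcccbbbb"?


Input: "bbcbcccbbbb"
Scanning for longest run:
  Position 1 ('b'): continues run of 'b', length=2
  Position 2 ('c'): new char, reset run to 1
  Position 3 ('b'): new char, reset run to 1
  Position 4 ('c'): new char, reset run to 1
  Position 5 ('c'): continues run of 'c', length=2
  Position 6 ('c'): continues run of 'c', length=3
  Position 7 ('b'): new char, reset run to 1
  Position 8 ('b'): continues run of 'b', length=2
  Position 9 ('b'): continues run of 'b', length=3
  Position 10 ('b'): continues run of 'b', length=4
Longest run: 'b' with length 4

4


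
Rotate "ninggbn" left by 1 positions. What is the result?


Input: "ninggbn", rotate left by 1
First 1 characters: "n"
Remaining characters: "inggbn"
Concatenate remaining + first: "inggbn" + "n" = "inggbnn"

inggbnn


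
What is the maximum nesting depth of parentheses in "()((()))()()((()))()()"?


Input: "()((()))()()((()))()()"
Tracking depth:
  Position 0 '(': depth becomes 1
  Position 1 ')': depth becomes 0
  Position 2 '(': depth becomes 1
  Position 3 '(': depth becomes 2
  Position 4 '(': depth becomes 3
  Position 5 ')': depth becomes 2
  Position 6 ')': depth becomes 1
  Position 7 ')': depth becomes 0
  Position 8 '(': depth becomes 1
  Position 9 ')': depth becomes 0
  Position 10 '(': depth becomes 1
  Position 11 ')': depth becomes 0
  Position 12 '(': depth becomes 1
  Position 13 '(': depth becomes 2
  Position 14 '(': depth becomes 3
  Position 15 ')': depth becomes 2
  Position 16 ')': depth becomes 1
  Position 17 ')': depth becomes 0
  Position 18 '(': depth becomes 1
  Position 19 ')': depth becomes 0
  Position 20 '(': depth becomes 1
  Position 21 ')': depth becomes 0
Maximum depth reached: 3

3


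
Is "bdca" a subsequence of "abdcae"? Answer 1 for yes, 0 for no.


Check if "bdca" is a subsequence of "abdcae"
Greedy scan:
  Position 0 ('a'): no match needed
  Position 1 ('b'): matches sub[0] = 'b'
  Position 2 ('d'): matches sub[1] = 'd'
  Position 3 ('c'): matches sub[2] = 'c'
  Position 4 ('a'): matches sub[3] = 'a'
  Position 5 ('e'): no match needed
All 4 characters matched => is a subsequence

1


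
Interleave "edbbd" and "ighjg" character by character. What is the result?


Interleaving "edbbd" and "ighjg":
  Position 0: 'e' from first, 'i' from second => "ei"
  Position 1: 'd' from first, 'g' from second => "dg"
  Position 2: 'b' from first, 'h' from second => "bh"
  Position 3: 'b' from first, 'j' from second => "bj"
  Position 4: 'd' from first, 'g' from second => "dg"
Result: eidgbhbjdg

eidgbhbjdg


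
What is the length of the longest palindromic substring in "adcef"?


Input: "adcef"
Checking substrings for palindromes:
  No multi-char palindromic substrings found
Longest palindromic substring: "a" with length 1

1


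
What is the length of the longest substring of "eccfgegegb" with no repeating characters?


Input: "eccfgegegb"
Sliding window (track last position of each char):
  Position 0 ('e'): window [0,0] length 1 -- new best
  Position 1 ('c'): window [0,1] length 2 -- new best
  Position 2 ('c'): repeat (last at 1), move window start to 2
  Position 2 ('c'): window [2,2] length 1
  Position 3 ('f'): window [2,3] length 2
  Position 4 ('g'): window [2,4] length 3 -- new best
  Position 5 ('e'): window [2,5] length 4 -- new best
  Position 6 ('g'): repeat (last at 4), move window start to 5
  Position 6 ('g'): window [5,6] length 2
  Position 7 ('e'): repeat (last at 5), move window start to 6
  Position 7 ('e'): window [6,7] length 2
  Position 8 ('g'): repeat (last at 6), move window start to 7
  Position 8 ('g'): window [7,8] length 2
  Position 9 ('b'): window [7,9] length 3
Longest substring with no repeats: "cfge" with length 4

4


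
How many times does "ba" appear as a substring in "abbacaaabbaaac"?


Searching for "ba" in "abbacaaabbaaac"
Scanning each position:
  Position 0: "ab" => no
  Position 1: "bb" => no
  Position 2: "ba" => MATCH
  Position 3: "ac" => no
  Position 4: "ca" => no
  Position 5: "aa" => no
  Position 6: "aa" => no
  Position 7: "ab" => no
  Position 8: "bb" => no
  Position 9: "ba" => MATCH
  Position 10: "aa" => no
  Position 11: "aa" => no
  Position 12: "ac" => no
Total occurrences: 2

2


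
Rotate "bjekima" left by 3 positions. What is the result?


Input: "bjekima", rotate left by 3
First 3 characters: "bje"
Remaining characters: "kima"
Concatenate remaining + first: "kima" + "bje" = "kimabje"

kimabje


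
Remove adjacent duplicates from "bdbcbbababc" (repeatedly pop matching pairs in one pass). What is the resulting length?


Input: bdbcbbababc
Stack-based adjacent duplicate removal:
  Read 'b': push. Stack: b
  Read 'd': push. Stack: bd
  Read 'b': push. Stack: bdb
  Read 'c': push. Stack: bdbc
  Read 'b': push. Stack: bdbcb
  Read 'b': matches stack top 'b' => pop. Stack: bdbc
  Read 'a': push. Stack: bdbca
  Read 'b': push. Stack: bdbcab
  Read 'a': push. Stack: bdbcaba
  Read 'b': push. Stack: bdbcabab
  Read 'c': push. Stack: bdbcababc
Final stack: "bdbcababc" (length 9)

9


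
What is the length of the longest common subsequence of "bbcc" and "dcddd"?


LCS of "bbcc" and "dcddd"
DP table:
           d    c    d    d    d
      0    0    0    0    0    0
  b   0    0    0    0    0    0
  b   0    0    0    0    0    0
  c   0    0    1    1    1    1
  c   0    0    1    1    1    1
LCS length = dp[4][5] = 1

1


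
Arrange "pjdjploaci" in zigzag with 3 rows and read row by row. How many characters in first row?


Zigzag "pjdjploaci" into 3 rows:
Placing characters:
  'p' => row 0
  'j' => row 1
  'd' => row 2
  'j' => row 1
  'p' => row 0
  'l' => row 1
  'o' => row 2
  'a' => row 1
  'c' => row 0
  'i' => row 1
Rows:
  Row 0: "ppc"
  Row 1: "jjlai"
  Row 2: "do"
First row length: 3

3


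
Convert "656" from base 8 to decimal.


Input: "656" in base 8
Positional expansion:
  Digit '6' (value 6) x 8^2 = 384
  Digit '5' (value 5) x 8^1 = 40
  Digit '6' (value 6) x 8^0 = 6
Sum = 430

430


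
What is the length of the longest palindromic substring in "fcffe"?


Input: "fcffe"
Checking substrings for palindromes:
  [0:3] "fcf" (len 3) => palindrome
  [2:4] "ff" (len 2) => palindrome
Longest palindromic substring: "fcf" with length 3

3


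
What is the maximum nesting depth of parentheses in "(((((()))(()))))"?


Input: "(((((()))(()))))"
Tracking depth:
  Position 0 '(': depth becomes 1
  Position 1 '(': depth becomes 2
  Position 2 '(': depth becomes 3
  Position 3 '(': depth becomes 4
  Position 4 '(': depth becomes 5
  Position 5 '(': depth becomes 6
  Position 6 ')': depth becomes 5
  Position 7 ')': depth becomes 4
  Position 8 ')': depth becomes 3
  Position 9 '(': depth becomes 4
  Position 10 '(': depth becomes 5
  Position 11 ')': depth becomes 4
  Position 12 ')': depth becomes 3
  Position 13 ')': depth becomes 2
  Position 14 ')': depth becomes 1
  Position 15 ')': depth becomes 0
Maximum depth reached: 6

6


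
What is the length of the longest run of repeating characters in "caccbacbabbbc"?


Input: "caccbacbabbbc"
Scanning for longest run:
  Position 1 ('a'): new char, reset run to 1
  Position 2 ('c'): new char, reset run to 1
  Position 3 ('c'): continues run of 'c', length=2
  Position 4 ('b'): new char, reset run to 1
  Position 5 ('a'): new char, reset run to 1
  Position 6 ('c'): new char, reset run to 1
  Position 7 ('b'): new char, reset run to 1
  Position 8 ('a'): new char, reset run to 1
  Position 9 ('b'): new char, reset run to 1
  Position 10 ('b'): continues run of 'b', length=2
  Position 11 ('b'): continues run of 'b', length=3
  Position 12 ('c'): new char, reset run to 1
Longest run: 'b' with length 3

3


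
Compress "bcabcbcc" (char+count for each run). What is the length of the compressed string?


Input: bcabcbcc
Runs:
  'b' x 1 => "b1"
  'c' x 1 => "c1"
  'a' x 1 => "a1"
  'b' x 1 => "b1"
  'c' x 1 => "c1"
  'b' x 1 => "b1"
  'c' x 2 => "c2"
Compressed: "b1c1a1b1c1b1c2"
Compressed length: 14

14


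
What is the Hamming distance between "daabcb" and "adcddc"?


Comparing "daabcb" and "adcddc" position by position:
  Position 0: 'd' vs 'a' => differ
  Position 1: 'a' vs 'd' => differ
  Position 2: 'a' vs 'c' => differ
  Position 3: 'b' vs 'd' => differ
  Position 4: 'c' vs 'd' => differ
  Position 5: 'b' vs 'c' => differ
Total differences (Hamming distance): 6

6


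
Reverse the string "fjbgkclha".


Input: fjbgkclha
Reading characters right to left:
  Position 8: 'a'
  Position 7: 'h'
  Position 6: 'l'
  Position 5: 'c'
  Position 4: 'k'
  Position 3: 'g'
  Position 2: 'b'
  Position 1: 'j'
  Position 0: 'f'
Reversed: ahlckgbjf

ahlckgbjf


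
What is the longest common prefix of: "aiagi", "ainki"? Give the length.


Words: aiagi, ainki
  Position 0: all 'a' => match
  Position 1: all 'i' => match
  Position 2: ('a', 'n') => mismatch, stop
LCP = "ai" (length 2)

2


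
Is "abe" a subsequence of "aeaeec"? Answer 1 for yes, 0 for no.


Check if "abe" is a subsequence of "aeaeec"
Greedy scan:
  Position 0 ('a'): matches sub[0] = 'a'
  Position 1 ('e'): no match needed
  Position 2 ('a'): no match needed
  Position 3 ('e'): no match needed
  Position 4 ('e'): no match needed
  Position 5 ('c'): no match needed
Only matched 1/3 characters => not a subsequence

0


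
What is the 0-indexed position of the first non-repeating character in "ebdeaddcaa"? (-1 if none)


Input: ebdeaddcaa
Character frequencies:
  'a': 3
  'b': 1
  'c': 1
  'd': 3
  'e': 2
Scanning left to right for freq == 1:
  Position 0 ('e'): freq=2, skip
  Position 1 ('b'): unique! => answer = 1

1


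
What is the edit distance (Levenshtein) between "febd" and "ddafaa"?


Computing edit distance: "febd" -> "ddafaa"
DP table:
           d    d    a    f    a    a
      0    1    2    3    4    5    6
  f   1    1    2    3    3    4    5
  e   2    2    2    3    4    4    5
  b   3    3    3    3    4    5    5
  d   4    3    3    4    4    5    6
Edit distance = dp[4][6] = 6

6


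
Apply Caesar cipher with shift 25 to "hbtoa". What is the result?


Caesar cipher: shift "hbtoa" by 25
  'h' (pos 7) + 25 = pos 6 = 'g'
  'b' (pos 1) + 25 = pos 0 = 'a'
  't' (pos 19) + 25 = pos 18 = 's'
  'o' (pos 14) + 25 = pos 13 = 'n'
  'a' (pos 0) + 25 = pos 25 = 'z'
Result: gasnz

gasnz


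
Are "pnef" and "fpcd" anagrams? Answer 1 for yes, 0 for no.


Strings: "pnef", "fpcd"
Sorted first:  efnp
Sorted second: cdfp
Differ at position 0: 'e' vs 'c' => not anagrams

0


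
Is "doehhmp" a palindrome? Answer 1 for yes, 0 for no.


Input: doehhmp
Reversed: pmhheod
  Compare pos 0 ('d') with pos 6 ('p'): MISMATCH
  Compare pos 1 ('o') with pos 5 ('m'): MISMATCH
  Compare pos 2 ('e') with pos 4 ('h'): MISMATCH
Result: not a palindrome

0


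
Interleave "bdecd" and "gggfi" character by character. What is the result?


Interleaving "bdecd" and "gggfi":
  Position 0: 'b' from first, 'g' from second => "bg"
  Position 1: 'd' from first, 'g' from second => "dg"
  Position 2: 'e' from first, 'g' from second => "eg"
  Position 3: 'c' from first, 'f' from second => "cf"
  Position 4: 'd' from first, 'i' from second => "di"
Result: bgdgegcfdi

bgdgegcfdi


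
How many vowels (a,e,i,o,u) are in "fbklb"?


Input: fbklb
Checking each character:
  'f' at position 0: consonant
  'b' at position 1: consonant
  'k' at position 2: consonant
  'l' at position 3: consonant
  'b' at position 4: consonant
Total vowels: 0

0


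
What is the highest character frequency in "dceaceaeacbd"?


Input: dceaceaeacbd
Character counts:
  'a': 3
  'b': 1
  'c': 3
  'd': 2
  'e': 3
Maximum frequency: 3

3


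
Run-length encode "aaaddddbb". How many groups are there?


Input: aaaddddbb
Scanning for consecutive runs:
  Group 1: 'a' x 3 (positions 0-2)
  Group 2: 'd' x 4 (positions 3-6)
  Group 3: 'b' x 2 (positions 7-8)
Total groups: 3

3


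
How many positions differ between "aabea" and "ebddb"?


Comparing "aabea" and "ebddb" position by position:
  Position 0: 'a' vs 'e' => DIFFER
  Position 1: 'a' vs 'b' => DIFFER
  Position 2: 'b' vs 'd' => DIFFER
  Position 3: 'e' vs 'd' => DIFFER
  Position 4: 'a' vs 'b' => DIFFER
Positions that differ: 5

5


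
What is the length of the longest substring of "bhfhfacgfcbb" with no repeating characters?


Input: "bhfhfacgfcbb"
Sliding window (track last position of each char):
  Position 0 ('b'): window [0,0] length 1 -- new best
  Position 1 ('h'): window [0,1] length 2 -- new best
  Position 2 ('f'): window [0,2] length 3 -- new best
  Position 3 ('h'): repeat (last at 1), move window start to 2
  Position 3 ('h'): window [2,3] length 2
  Position 4 ('f'): repeat (last at 2), move window start to 3
  Position 4 ('f'): window [3,4] length 2
  Position 5 ('a'): window [3,5] length 3
  Position 6 ('c'): window [3,6] length 4 -- new best
  Position 7 ('g'): window [3,7] length 5 -- new best
  Position 8 ('f'): repeat (last at 4), move window start to 5
  Position 8 ('f'): window [5,8] length 4
  Position 9 ('c'): repeat (last at 6), move window start to 7
  Position 9 ('c'): window [7,9] length 3
  Position 10 ('b'): window [7,10] length 4
  Position 11 ('b'): repeat (last at 10), move window start to 11
  Position 11 ('b'): window [11,11] length 1
Longest substring with no repeats: "hfacg" with length 5

5


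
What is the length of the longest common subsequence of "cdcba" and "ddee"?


LCS of "cdcba" and "ddee"
DP table:
           d    d    e    e
      0    0    0    0    0
  c   0    0    0    0    0
  d   0    1    1    1    1
  c   0    1    1    1    1
  b   0    1    1    1    1
  a   0    1    1    1    1
LCS length = dp[5][4] = 1

1


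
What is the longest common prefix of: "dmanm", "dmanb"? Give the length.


Words: dmanm, dmanb
  Position 0: all 'd' => match
  Position 1: all 'm' => match
  Position 2: all 'a' => match
  Position 3: all 'n' => match
  Position 4: ('m', 'b') => mismatch, stop
LCP = "dman" (length 4)

4
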